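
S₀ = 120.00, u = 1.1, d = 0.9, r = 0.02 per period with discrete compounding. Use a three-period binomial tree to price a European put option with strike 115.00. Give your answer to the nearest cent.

Risk-neutral probability p = (1 + 0.02 − 0.9)/(1.1 − 0.9) = 0.1200/0.2000 = 0.6000
Terminal stock prices: S_uuu = 159.7, S_uud = 130.7, S_udd = 106.9, S_ddd = 87.48
Terminal payoffs (K − S): max(-44.72, 0) = 0, max(-15.68, 0) = 0, max(8.08, 0) = 8.08, max(27.52, 0) = 27.52
Node uu (S = 145.2): V_uu = 1/1.02·[0.6000·0.0000 + 0.4000·0.0000] = 0.0000
Node ud (S = 118.8): V_ud = 1/1.02·[0.6000·0.0000 + 0.4000·8.0800] = 3.1686
Node dd (S = 97.2): V_dd = 1/1.02·[0.6000·8.0800 + 0.4000·27.5200] = 15.5451
Node u (S = 132): V_u = 1/1.02·[0.6000·0.0000 + 0.4000·3.1686] = 1.2426
Node d (S = 108): V_d = 1/1.02·[0.6000·3.1686 + 0.4000·15.5451] = 7.9600
Node 0 (S = 120): V_0 = 1/1.02·[0.6000·1.2426 + 0.4000·7.9600] = 3.8525

3.85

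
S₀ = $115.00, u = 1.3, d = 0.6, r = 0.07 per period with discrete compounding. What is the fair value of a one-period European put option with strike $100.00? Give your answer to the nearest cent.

$9.52

Risk-neutral probability p = (1 + 0.07 − 0.6)/(1.3 − 0.6) = 0.4700/0.7000 = 0.6714
Terminal stock prices: S_u = 149.5, S_d = 69
Terminal payoffs (K − S): max(-49.5, 0) = 0, max(31, 0) = 31
Node 0 (S = 115): V_0 = 1/1.07·[0.6714·0.0000 + 0.3286·31.0000] = 9.5194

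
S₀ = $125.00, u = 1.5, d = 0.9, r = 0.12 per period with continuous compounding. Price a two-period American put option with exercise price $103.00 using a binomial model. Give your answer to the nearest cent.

$0.53

Risk-neutral probability p = (e^0.12 − 0.9)/(1.5 − 0.9) = 0.2275/0.6000 = 0.3792
Terminal stock prices: S_uu = 281.2, S_ud = 168.8, S_dd = 101.2
Terminal payoffs (K − S): max(-178.2, 0) = 0, max(-65.75, 0) = 0, max(1.75, 0) = 1.75
Node u (S = 187.5): continuation = e^(−0.12)·[0.3792·0.0000 + 0.6208·0.0000] = 0.0000; exercise value = 0.0000 ≤ continuation, so V_u = 0.0000
Node d (S = 112.5): continuation = e^(−0.12)·[0.3792·0.0000 + 0.6208·1.7500] = 0.9636; exercise value = 0.0000 ≤ continuation, so V_d = 0.9636
Node 0 (S = 125): continuation = e^(−0.12)·[0.3792·0.0000 + 0.6208·0.9636] = 0.5306; exercise value = 0.0000 ≤ continuation, so V_0 = 0.5306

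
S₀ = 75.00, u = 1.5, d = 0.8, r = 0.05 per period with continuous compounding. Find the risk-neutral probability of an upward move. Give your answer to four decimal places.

Risk-neutral probability p = (e^0.05 − 0.8)/(1.5 − 0.8) = 0.2513/0.7000 = 0.3590

p = 0.3590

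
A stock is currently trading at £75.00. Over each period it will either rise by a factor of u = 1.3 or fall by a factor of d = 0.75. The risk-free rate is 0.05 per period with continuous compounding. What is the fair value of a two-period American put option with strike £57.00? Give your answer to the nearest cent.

£2.74

Risk-neutral probability p = (e^0.05 − 0.75)/(1.3 − 0.75) = 0.3013/0.5500 = 0.5478
Terminal stock prices: S_uu = 126.8, S_ud = 73.12, S_dd = 42.19
Terminal payoffs (K − S): max(-69.75, 0) = 0, max(-16.12, 0) = 0, max(14.81, 0) = 14.81
Node u (S = 97.5): continuation = e^(−0.05)·[0.5478·0.0000 + 0.4522·0.0000] = 0.0000; exercise value = 0.0000 ≤ continuation, so V_u = 0.0000
Node d (S = 56.25): continuation = e^(−0.05)·[0.5478·0.0000 + 0.4522·14.8125] = 6.3720; exercise value = 0.7500 ≤ continuation, so V_d = 6.3720
Node 0 (S = 75): continuation = e^(−0.05)·[0.5478·0.0000 + 0.4522·6.3720] = 2.7411; exercise value = 0.0000 ≤ continuation, so V_0 = 2.7411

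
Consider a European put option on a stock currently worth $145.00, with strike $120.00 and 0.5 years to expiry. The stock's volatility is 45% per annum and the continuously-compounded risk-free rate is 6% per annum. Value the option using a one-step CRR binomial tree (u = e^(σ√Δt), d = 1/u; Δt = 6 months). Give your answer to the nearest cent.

$7.49

CRR parameters: u = e^(σ√Δt) = e^(0.45·√0.5) = 1.3746, d = 1/u = 0.7275
Per-period rate: rΔt = 0.06·0.5 = 0.03, so R = e^0.03 = 1.0305
Risk-neutral probability p = (e^0.03 − 0.7275)/(1.3746 − 0.7275) = 0.3030/0.6472 = 0.4682
Terminal stock prices: S_u = 199.3, S_d = 105.5
Terminal payoffs (K − S): max(-79.32, 0) = 0, max(14.52, 0) = 14.52
Node 0 (S = 145): V_0 = e^(−0.03)·[0.4682·0.0000 + 0.5318·14.5185] = 7.4931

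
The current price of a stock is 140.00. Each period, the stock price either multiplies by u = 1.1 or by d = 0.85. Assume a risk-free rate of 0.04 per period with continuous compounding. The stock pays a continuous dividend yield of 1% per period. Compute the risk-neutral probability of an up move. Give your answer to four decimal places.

Per-period risk-free factor R = e^0.04 = 1.0408; dividend-adjusted growth = e^(0.04−0.01) = 1.0305.
Risk-neutral probability p = (1.0305 − 0.85)/(1.1 − 0.85) = 0.1805/0.2500 = 0.7218

p = 0.7218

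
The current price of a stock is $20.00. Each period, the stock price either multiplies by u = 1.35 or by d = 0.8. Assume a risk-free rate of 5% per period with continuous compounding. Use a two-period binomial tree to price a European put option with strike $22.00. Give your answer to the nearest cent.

Risk-neutral probability p = (e^0.05 − 0.8)/(1.35 − 0.8) = 0.2513/0.5500 = 0.4569
Terminal stock prices: S_uu = 36.45, S_ud = 21.6, S_dd = 12.8
Terminal payoffs (K − S): max(-14.45, 0) = 0, max(0.4, 0) = 0.4, max(9.2, 0) = 9.2
Node u (S = 27): V_u = e^(−0.05)·[0.4569·0.0000 + 0.5431·0.4000] = 0.2067
Node d (S = 16): V_d = e^(−0.05)·[0.4569·0.4000 + 0.5431·9.2000] = 4.9270
Node 0 (S = 20): V_0 = e^(−0.05)·[0.4569·0.2067 + 0.5431·4.9270] = 2.6354

$2.64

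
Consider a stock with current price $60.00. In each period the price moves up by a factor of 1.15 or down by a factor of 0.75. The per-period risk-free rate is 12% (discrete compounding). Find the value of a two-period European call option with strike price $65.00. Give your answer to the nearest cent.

Risk-neutral probability p = (1 + 0.12 − 0.75)/(1.15 − 0.75) = 0.3700/0.4000 = 0.9250
Terminal stock prices: S_uu = 79.35, S_ud = 51.75, S_dd = 33.75
Terminal payoffs (S − K): max(14.35, 0) = 14.35, max(-13.25, 0) = 0, max(-31.25, 0) = 0
Node u (S = 69): V_u = 1/1.12·[0.9250·14.3500 + 0.0750·0.0000] = 11.8516
Node d (S = 45): V_d = 1/1.12·[0.9250·0.0000 + 0.0750·0.0000] = 0.0000
Node 0 (S = 60): V_0 = 1/1.12·[0.9250·11.8516 + 0.0750·0.0000] = 9.7881

$9.79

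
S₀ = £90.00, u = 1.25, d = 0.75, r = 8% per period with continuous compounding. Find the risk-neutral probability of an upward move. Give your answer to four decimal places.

p = 0.6666

Risk-neutral probability p = (e^0.08 − 0.75)/(1.25 − 0.75) = 0.3333/0.5000 = 0.6666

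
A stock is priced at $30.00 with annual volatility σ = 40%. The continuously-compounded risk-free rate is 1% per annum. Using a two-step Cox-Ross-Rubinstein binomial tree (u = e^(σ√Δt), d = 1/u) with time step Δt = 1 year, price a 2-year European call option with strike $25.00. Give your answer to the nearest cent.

CRR parameters: u = e^(σ√Δt) = e^(0.4·√1) = 1.4918, d = 1/u = 0.6703
Per-period rate: rΔt = 0.01·1 = 0.01, so R = e^0.01 = 1.0101
Risk-neutral probability p = (e^0.01 − 0.6703)/(1.4918 − 0.6703) = 0.3397/0.8215 = 0.4135
Terminal stock prices: S_uu = 66.77, S_ud = 30, S_dd = 13.48
Terminal payoffs (S − K): max(41.77, 0) = 41.77, max(5, 0) = 5, max(-11.52, 0) = 0
Node u (S = 44.75): V_u = e^(−0.01)·[0.4135·41.7662 + 0.5865·5.0000] = 20.0035
Node d (S = 20.11): V_d = e^(−0.01)·[0.4135·5.0000 + 0.5865·0.0000] = 2.0472
Node 0 (S = 30): V_0 = e^(−0.01)·[0.4135·20.0035 + 0.5865·2.0472] = 9.3787

$9.38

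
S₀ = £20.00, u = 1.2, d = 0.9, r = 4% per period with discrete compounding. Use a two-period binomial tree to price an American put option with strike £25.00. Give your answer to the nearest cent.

Risk-neutral probability p = (1 + 0.04 − 0.9)/(1.2 − 0.9) = 0.1400/0.3000 = 0.4667
Terminal stock prices: S_uu = 28.8, S_ud = 21.6, S_dd = 16.2
Terminal payoffs (K − S): max(-3.8, 0) = 0, max(3.4, 0) = 3.4, max(8.8, 0) = 8.8
Node u (S = 24): continuation = 1/1.04·[0.4667·0.0000 + 0.5333·3.4000] = 1.7436; exercise value = 1.0000 ≤ continuation, so V_u = 1.7436
Node d (S = 18): continuation = 1/1.04·[0.4667·3.4000 + 0.5333·8.8000] = 6.0385; exercise value = 7.0000 > continuation, so V_d = 7.0000 (exercise)
Node 0 (S = 20): continuation = 1/1.04·[0.4667·1.7436 + 0.5333·7.0000] = 4.3721; exercise value = 5.0000 > continuation, so V_0 = 5.0000 (exercise)

£5.00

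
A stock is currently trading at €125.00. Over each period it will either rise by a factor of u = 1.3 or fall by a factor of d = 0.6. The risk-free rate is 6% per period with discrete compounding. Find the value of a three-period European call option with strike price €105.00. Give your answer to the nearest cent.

Risk-neutral probability p = (1 + 0.06 − 0.6)/(1.3 − 0.6) = 0.4600/0.7000 = 0.6571
Terminal stock prices: S_uuu = 274.6, S_uud = 126.8, S_udd = 58.5, S_ddd = 27
Terminal payoffs (S − K): max(169.6, 0) = 169.6, max(21.75, 0) = 21.75, max(-46.5, 0) = 0, max(-78, 0) = 0
Node uu (S = 211.3): V_uu = 1/1.06·[0.6571·169.6250 + 0.3429·21.7500] = 112.1934
Node ud (S = 97.5): V_ud = 1/1.06·[0.6571·21.7500 + 0.3429·0.0000] = 13.4838
Node dd (S = 45): V_dd = 1/1.06·[0.6571·0.0000 + 0.3429·0.0000] = 0.0000
Node u (S = 162.5): V_u = 1/1.06·[0.6571·112.1934 + 0.3429·13.4838] = 73.9152
Node d (S = 75): V_d = 1/1.06·[0.6571·13.4838 + 0.3429·0.0000] = 8.3592
Node 0 (S = 125): V_0 = 1/1.06·[0.6571·73.9152 + 0.3429·8.3592] = 48.5272

€48.53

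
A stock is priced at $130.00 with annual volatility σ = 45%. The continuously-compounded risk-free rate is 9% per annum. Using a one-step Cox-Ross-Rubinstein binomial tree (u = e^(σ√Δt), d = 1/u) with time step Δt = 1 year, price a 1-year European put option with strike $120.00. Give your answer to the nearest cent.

$17.28

CRR parameters: u = e^(σ√Δt) = e^(0.45·√1) = 1.5683, d = 1/u = 0.6376
Per-period rate: rΔt = 0.09·1 = 0.09, so R = e^0.09 = 1.0942
Risk-neutral probability p = (e^0.09 − 0.6376)/(1.5683 − 0.6376) = 0.4565/0.9307 = 0.4905
Terminal stock prices: S_u = 203.9, S_d = 82.89
Terminal payoffs (K − S): max(-83.88, 0) = 0, max(37.11, 0) = 37.11
Node 0 (S = 130): V_0 = e^(−0.09)·[0.4905·0.0000 + 0.5095·37.1083] = 17.2778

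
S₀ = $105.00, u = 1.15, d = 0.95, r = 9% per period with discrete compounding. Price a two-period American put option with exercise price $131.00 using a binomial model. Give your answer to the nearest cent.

Risk-neutral probability p = (1 + 0.09 − 0.95)/(1.15 − 0.95) = 0.1400/0.2000 = 0.7000
Terminal stock prices: S_uu = 138.9, S_ud = 114.7, S_dd = 94.76
Terminal payoffs (K − S): max(-7.862, 0) = 0, max(16.29, 0) = 16.29, max(36.24, 0) = 36.24
Node u (S = 120.7): continuation = 1/1.09·[0.7000·0.0000 + 0.3000·16.2875] = 4.4828; exercise value = 10.2500 > continuation, so V_u = 10.2500 (exercise)
Node d (S = 99.75): continuation = 1/1.09·[0.7000·16.2875 + 0.3000·36.2375] = 20.4335; exercise value = 31.2500 > continuation, so V_d = 31.2500 (exercise)
Node 0 (S = 105): continuation = 1/1.09·[0.7000·10.2500 + 0.3000·31.2500] = 15.1835; exercise value = 26.0000 > continuation, so V_0 = 26.0000 (exercise)

$26.00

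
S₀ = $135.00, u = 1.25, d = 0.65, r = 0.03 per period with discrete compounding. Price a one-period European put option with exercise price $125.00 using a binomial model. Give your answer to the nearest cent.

Risk-neutral probability p = (1 + 0.03 − 0.65)/(1.25 − 0.65) = 0.3800/0.6000 = 0.6333
Terminal stock prices: S_u = 168.8, S_d = 87.75
Terminal payoffs (K − S): max(-43.75, 0) = 0, max(37.25, 0) = 37.25
Node 0 (S = 135): V_0 = 1/1.03·[0.6333·0.0000 + 0.3667·37.2500] = 13.2605

$13.26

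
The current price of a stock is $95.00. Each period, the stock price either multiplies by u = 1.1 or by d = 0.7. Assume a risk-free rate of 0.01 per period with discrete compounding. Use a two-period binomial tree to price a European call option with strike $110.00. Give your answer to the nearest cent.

Risk-neutral probability p = (1 + 0.01 − 0.7)/(1.1 − 0.7) = 0.3100/0.4000 = 0.7750
Terminal stock prices: S_uu = 115, S_ud = 73.15, S_dd = 46.55
Terminal payoffs (S − K): max(4.95, 0) = 4.95, max(-36.85, 0) = 0, max(-63.45, 0) = 0
Node u (S = 104.5): V_u = 1/1.01·[0.7750·4.9500 + 0.2250·0.0000] = 3.7983
Node d (S = 66.5): V_d = 1/1.01·[0.7750·0.0000 + 0.2250·0.0000] = 0.0000
Node 0 (S = 95): V_0 = 1/1.01·[0.7750·3.7983 + 0.2250·0.0000] = 2.9145

$2.91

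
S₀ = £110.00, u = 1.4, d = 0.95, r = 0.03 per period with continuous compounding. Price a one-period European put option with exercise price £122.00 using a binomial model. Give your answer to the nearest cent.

Risk-neutral probability p = (e^0.03 − 0.95)/(1.4 − 0.95) = 0.0805/0.4500 = 0.1788
Terminal stock prices: S_u = 154, S_d = 104.5
Terminal payoffs (K − S): max(-32, 0) = 0, max(17.5, 0) = 17.5
Node 0 (S = 110): V_0 = e^(−0.03)·[0.1788·0.0000 + 0.8212·17.5000] = 13.9465

£13.95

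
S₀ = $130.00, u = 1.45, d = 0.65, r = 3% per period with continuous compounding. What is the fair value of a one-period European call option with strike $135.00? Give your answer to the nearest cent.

$24.69

Risk-neutral probability p = (e^0.03 − 0.65)/(1.45 − 0.65) = 0.3805/0.8000 = 0.4756
Terminal stock prices: S_u = 188.5, S_d = 84.5
Terminal payoffs (S − K): max(53.5, 0) = 53.5, max(-50.5, 0) = 0
Node 0 (S = 130): V_0 = e^(−0.03)·[0.4756·53.5000 + 0.5244·0.0000] = 24.6909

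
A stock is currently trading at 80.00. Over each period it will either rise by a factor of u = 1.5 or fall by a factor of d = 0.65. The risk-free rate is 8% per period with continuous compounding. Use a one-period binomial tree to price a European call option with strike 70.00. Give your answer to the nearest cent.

23.53

Risk-neutral probability p = (e^0.08 − 0.65)/(1.5 − 0.65) = 0.4333/0.8500 = 0.5097
Terminal stock prices: S_u = 120, S_d = 52
Terminal payoffs (S − K): max(50, 0) = 50, max(-18, 0) = 0
Node 0 (S = 80): V_0 = e^(−0.08)·[0.5097·50.0000 + 0.4903·0.0000] = 23.5279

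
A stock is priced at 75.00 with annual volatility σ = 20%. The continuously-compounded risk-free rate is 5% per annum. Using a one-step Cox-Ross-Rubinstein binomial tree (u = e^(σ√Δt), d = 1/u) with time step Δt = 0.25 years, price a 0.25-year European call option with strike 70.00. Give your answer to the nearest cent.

6.85

CRR parameters: u = e^(σ√Δt) = e^(0.2·√0.25) = 1.1052, d = 1/u = 0.9048
Per-period rate: rΔt = 0.05·0.25 = 0.0125, so R = e^0.0125 = 1.0126
Risk-neutral probability p = (e^0.0125 − 0.9048)/(1.1052 − 0.9048) = 0.1077/0.2003 = 0.5378
Terminal stock prices: S_u = 82.89, S_d = 67.86
Terminal payoffs (S − K): max(12.89, 0) = 12.89, max(-2.137, 0) = 0
Node 0 (S = 75): V_0 = e^(−0.0125)·[0.5378·12.8878 + 0.4622·0.0000] = 6.8451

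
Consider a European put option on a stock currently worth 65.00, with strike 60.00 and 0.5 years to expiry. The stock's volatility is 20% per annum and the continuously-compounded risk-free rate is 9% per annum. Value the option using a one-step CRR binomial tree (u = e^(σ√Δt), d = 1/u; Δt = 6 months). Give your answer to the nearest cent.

1.27

CRR parameters: u = e^(σ√Δt) = e^(0.2·√0.5) = 1.1519, d = 1/u = 0.8681
Per-period rate: rΔt = 0.09·0.5 = 0.045, so R = e^0.045 = 1.0460
Risk-neutral probability p = (e^0.045 − 0.8681)/(1.1519 − 0.8681) = 0.1779/0.2838 = 0.6269
Terminal stock prices: S_u = 74.87, S_d = 56.43
Terminal payoffs (K − S): max(-14.87, 0) = 0, max(3.572, 0) = 3.572
Node 0 (S = 65): V_0 = e^(−0.045)·[0.6269·0.0000 + 0.3731·3.5720] = 1.2741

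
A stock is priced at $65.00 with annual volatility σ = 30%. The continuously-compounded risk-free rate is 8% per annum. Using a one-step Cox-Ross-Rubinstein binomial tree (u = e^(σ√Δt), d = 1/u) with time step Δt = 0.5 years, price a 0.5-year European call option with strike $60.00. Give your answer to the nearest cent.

$10.62

CRR parameters: u = e^(σ√Δt) = e^(0.3·√0.5) = 1.2363, d = 1/u = 0.8089
Per-period rate: rΔt = 0.08·0.5 = 0.04, so R = e^0.04 = 1.0408
Risk-neutral probability p = (e^0.04 − 0.8089)/(1.2363 − 0.8089) = 0.2320/0.4275 = 0.5426
Terminal stock prices: S_u = 80.36, S_d = 52.58
Terminal payoffs (S − K): max(20.36, 0) = 20.36, max(-7.424, 0) = 0
Node 0 (S = 65): V_0 = e^(−0.04)·[0.5426·20.3602 + 0.4574·0.0000] = 10.6150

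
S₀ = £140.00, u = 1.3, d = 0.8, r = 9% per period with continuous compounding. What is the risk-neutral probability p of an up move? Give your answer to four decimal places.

Risk-neutral probability p = (e^0.09 − 0.8)/(1.3 − 0.8) = 0.2942/0.5000 = 0.5883

p = 0.5883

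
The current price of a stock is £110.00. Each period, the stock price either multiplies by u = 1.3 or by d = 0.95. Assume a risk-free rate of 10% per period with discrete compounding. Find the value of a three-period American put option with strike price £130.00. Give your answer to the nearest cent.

Risk-neutral probability p = (1 + 0.1 − 0.95)/(1.3 − 0.95) = 0.1500/0.3500 = 0.4286
Terminal stock prices: S_uuu = 241.7, S_uud = 176.6, S_udd = 129.1, S_ddd = 94.31
Terminal payoffs (K − S): max(-111.7, 0) = 0, max(-46.6, 0) = 0, max(0.9425, 0) = 0.9425, max(35.69, 0) = 35.69
Node uu (S = 185.9): continuation = 1/1.1·[0.4286·0.0000 + 0.5714·0.0000] = 0.0000; exercise value = 0.0000 ≤ continuation, so V_uu = 0.0000
Node ud (S = 135.8): continuation = 1/1.1·[0.4286·0.0000 + 0.5714·0.9425] = 0.4896; exercise value = 0.0000 ≤ continuation, so V_ud = 0.4896
Node dd (S = 99.27): continuation = 1/1.1·[0.4286·0.9425 + 0.5714·35.6888] = 18.9068; exercise value = 30.7250 > continuation, so V_dd = 30.7250 (exercise)
Node u (S = 143): continuation = 1/1.1·[0.4286·0.0000 + 0.5714·0.4896] = 0.2543; exercise value = 0.0000 ≤ continuation, so V_u = 0.2543
Node d (S = 104.5): continuation = 1/1.1·[0.4286·0.4896 + 0.5714·30.7250] = 16.1518; exercise value = 25.5000 > continuation, so V_d = 25.5000 (exercise)
Node 0 (S = 110): continuation = 1/1.1·[0.4286·0.2543 + 0.5714·25.5000] = 13.3458; exercise value = 20.0000 > continuation, so V_0 = 20.0000 (exercise)

£20.00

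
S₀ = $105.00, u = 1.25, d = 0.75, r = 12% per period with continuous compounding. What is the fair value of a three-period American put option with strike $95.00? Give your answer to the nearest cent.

$4.20

Risk-neutral probability p = (e^0.12 − 0.75)/(1.25 − 0.75) = 0.3775/0.5000 = 0.7550
Terminal stock prices: S_uuu = 205.1, S_uud = 123, S_udd = 73.83, S_ddd = 44.3
Terminal payoffs (K − S): max(-110.1, 0) = 0, max(-28.05, 0) = 0, max(21.17, 0) = 21.17, max(50.7, 0) = 50.7
Node uu (S = 164.1): continuation = e^(−0.12)·[0.7550·0.0000 + 0.2450·0.0000] = 0.0000; exercise value = 0.0000 ≤ continuation, so V_uu = 0.0000
Node ud (S = 98.44): continuation = e^(−0.12)·[0.7550·0.0000 + 0.2450·21.1719] = 4.6007; exercise value = 0.0000 ≤ continuation, so V_ud = 4.6007
Node dd (S = 59.06): continuation = e^(−0.12)·[0.7550·21.1719 + 0.2450·50.7031] = 25.1949; exercise value = 35.9375 > continuation, so V_dd = 35.9375 (exercise)
Node u (S = 131.2): continuation = e^(−0.12)·[0.7550·0.0000 + 0.2450·4.6007] = 0.9997; exercise value = 0.0000 ≤ continuation, so V_u = 0.9997
Node d (S = 78.75): continuation = e^(−0.12)·[0.7550·4.6007 + 0.2450·35.9375] = 10.8900; exercise value = 16.2500 > continuation, so V_d = 16.2500 (exercise)
Node 0 (S = 105): continuation = e^(−0.12)·[0.7550·0.9997 + 0.2450·16.2500] = 4.2006; exercise value = 0.0000 ≤ continuation, so V_0 = 4.2006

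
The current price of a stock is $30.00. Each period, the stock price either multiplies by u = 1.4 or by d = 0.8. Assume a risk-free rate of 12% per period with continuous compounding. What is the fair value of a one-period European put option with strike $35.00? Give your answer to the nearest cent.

Risk-neutral probability p = (e^0.12 − 0.8)/(1.4 − 0.8) = 0.3275/0.6000 = 0.5458
Terminal stock prices: S_u = 42, S_d = 24
Terminal payoffs (K − S): max(-7, 0) = 0, max(11, 0) = 11
Node 0 (S = 30): V_0 = e^(−0.12)·[0.5458·0.0000 + 0.4542·11.0000] = 4.4310

$4.43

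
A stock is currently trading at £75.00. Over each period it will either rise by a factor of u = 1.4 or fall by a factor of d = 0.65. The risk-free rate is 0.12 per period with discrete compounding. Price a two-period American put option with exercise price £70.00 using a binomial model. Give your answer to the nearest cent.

£7.41

Risk-neutral probability p = (1 + 0.12 − 0.65)/(1.4 − 0.65) = 0.4700/0.7500 = 0.6267
Terminal stock prices: S_uu = 147, S_ud = 68.25, S_dd = 31.69
Terminal payoffs (K − S): max(-77, 0) = 0, max(1.75, 0) = 1.75, max(38.31, 0) = 38.31
Node u (S = 105): continuation = 1/1.12·[0.6267·0.0000 + 0.3733·1.7500] = 0.5833; exercise value = 0.0000 ≤ continuation, so V_u = 0.5833
Node d (S = 48.75): continuation = 1/1.12·[0.6267·1.7500 + 0.3733·38.3125] = 13.7500; exercise value = 21.2500 > continuation, so V_d = 21.2500 (exercise)
Node 0 (S = 75): continuation = 1/1.12·[0.6267·0.5833 + 0.3733·21.2500] = 7.4097; exercise value = 0.0000 ≤ continuation, so V_0 = 7.4097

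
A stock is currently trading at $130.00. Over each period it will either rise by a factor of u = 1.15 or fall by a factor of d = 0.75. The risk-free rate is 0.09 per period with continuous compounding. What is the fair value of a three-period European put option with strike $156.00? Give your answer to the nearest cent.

$9.37

Risk-neutral probability p = (e^0.09 − 0.75)/(1.15 − 0.75) = 0.3442/0.4000 = 0.8604
Terminal stock prices: S_uuu = 197.7, S_uud = 128.9, S_udd = 84.09, S_ddd = 54.84
Terminal payoffs (K − S): max(-41.71, 0) = 0, max(27.06, 0) = 27.06, max(71.91, 0) = 71.91, max(101.2, 0) = 101.2
Node uu (S = 171.9): V_uu = e^(−0.09)·[0.8604·0.0000 + 0.1396·27.0563] = 3.4511
Node ud (S = 112.1): V_ud = e^(−0.09)·[0.8604·27.0563 + 0.1396·71.9062] = 30.4483
Node dd (S = 73.12): V_dd = e^(−0.09)·[0.8604·71.9062 + 0.1396·101.1562] = 69.4483
Node u (S = 149.5): V_u = e^(−0.09)·[0.8604·3.4511 + 0.1396·30.4483] = 6.5976
Node d (S = 97.5): V_d = e^(−0.09)·[0.8604·30.4483 + 0.1396·69.4483] = 32.8022
Node 0 (S = 130): V_0 = e^(−0.09)·[0.8604·6.5976 + 0.1396·32.8022] = 9.3722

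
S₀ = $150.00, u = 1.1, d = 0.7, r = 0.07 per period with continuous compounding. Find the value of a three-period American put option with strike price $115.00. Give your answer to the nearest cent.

Risk-neutral probability p = (e^0.07 − 0.7)/(1.1 − 0.7) = 0.3725/0.4000 = 0.9313
Terminal stock prices: S_uuu = 199.7, S_uud = 127.1, S_udd = 80.85, S_ddd = 51.45
Terminal payoffs (K − S): max(-84.65, 0) = 0, max(-12.05, 0) = 0, max(34.15, 0) = 34.15, max(63.55, 0) = 63.55
Node uu (S = 181.5): continuation = e^(−0.07)·[0.9313·0.0000 + 0.0687·0.0000] = 0.0000; exercise value = 0.0000 ≤ continuation, so V_uu = 0.0000
Node ud (S = 115.5): continuation = e^(−0.07)·[0.9313·0.0000 + 0.0687·34.1500] = 2.1884; exercise value = 0.0000 ≤ continuation, so V_ud = 2.1884
Node dd (S = 73.5): continuation = e^(−0.07)·[0.9313·34.1500 + 0.0687·63.5500] = 33.7253; exercise value = 41.5000 > continuation, so V_dd = 41.5000 (exercise)
Node u (S = 165): continuation = e^(−0.07)·[0.9313·0.0000 + 0.0687·2.1884] = 0.1402; exercise value = 0.0000 ≤ continuation, so V_u = 0.1402
Node d (S = 105): continuation = e^(−0.07)·[0.9313·2.1884 + 0.0687·41.5000] = 4.5597; exercise value = 10.0000 > continuation, so V_d = 10.0000 (exercise)
Node 0 (S = 150): continuation = e^(−0.07)·[0.9313·0.1402 + 0.0687·10.0000] = 0.7626; exercise value = 0.0000 ≤ continuation, so V_0 = 0.7626

$0.76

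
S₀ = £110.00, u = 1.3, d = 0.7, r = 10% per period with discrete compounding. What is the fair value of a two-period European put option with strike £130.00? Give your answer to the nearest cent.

£17.97

Risk-neutral probability p = (1 + 0.1 − 0.7)/(1.3 − 0.7) = 0.4000/0.6000 = 0.6667
Terminal stock prices: S_uu = 185.9, S_ud = 100.1, S_dd = 53.9
Terminal payoffs (K − S): max(-55.9, 0) = 0, max(29.9, 0) = 29.9, max(76.1, 0) = 76.1
Node u (S = 143): V_u = 1/1.1·[0.6667·0.0000 + 0.3333·29.9000] = 9.0606
Node d (S = 77): V_d = 1/1.1·[0.6667·29.9000 + 0.3333·76.1000] = 41.1818
Node 0 (S = 110): V_0 = 1/1.1·[0.6667·9.0606 + 0.3333·41.1818] = 17.9706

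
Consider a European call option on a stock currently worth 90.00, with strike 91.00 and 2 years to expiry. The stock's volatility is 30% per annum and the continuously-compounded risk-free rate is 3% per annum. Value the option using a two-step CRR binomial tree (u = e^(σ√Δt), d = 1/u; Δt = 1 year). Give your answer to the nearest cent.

CRR parameters: u = e^(σ√Δt) = e^(0.3·√1) = 1.3499, d = 1/u = 0.7408
Per-period rate: rΔt = 0.03·1 = 0.03, so R = e^0.03 = 1.0305
Risk-neutral probability p = (e^0.03 − 0.7408)/(1.3499 − 0.7408) = 0.2896/0.6090 = 0.4756
Terminal stock prices: S_uu = 164, S_ud = 90, S_dd = 49.39
Terminal payoffs (S − K): max(72.99, 0) = 72.99, max(-1, 0) = 0, max(-41.61, 0) = 0
Node u (S = 121.5): V_u = e^(−0.03)·[0.4756·72.9907 + 0.5244·0.0000] = 33.6857
Node d (S = 66.67): V_d = e^(−0.03)·[0.4756·0.0000 + 0.5244·0.0000] = 0.0000
Node 0 (S = 90): V_0 = e^(−0.03)·[0.4756·33.6857 + 0.5244·0.0000] = 15.5462

15.55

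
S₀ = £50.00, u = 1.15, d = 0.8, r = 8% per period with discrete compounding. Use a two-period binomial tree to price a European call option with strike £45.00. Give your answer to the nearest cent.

Risk-neutral probability p = (1 + 0.08 − 0.8)/(1.15 − 0.8) = 0.2800/0.3500 = 0.8000
Terminal stock prices: S_uu = 66.12, S_ud = 46, S_dd = 32
Terminal payoffs (S − K): max(21.12, 0) = 21.12, max(1, 0) = 1, max(-13, 0) = 0
Node u (S = 57.5): V_u = 1/1.08·[0.8000·21.1250 + 0.2000·1.0000] = 15.8333
Node d (S = 40): V_d = 1/1.08·[0.8000·1.0000 + 0.2000·0.0000] = 0.7407
Node 0 (S = 50): V_0 = 1/1.08·[0.8000·15.8333 + 0.2000·0.7407] = 11.8656

£11.87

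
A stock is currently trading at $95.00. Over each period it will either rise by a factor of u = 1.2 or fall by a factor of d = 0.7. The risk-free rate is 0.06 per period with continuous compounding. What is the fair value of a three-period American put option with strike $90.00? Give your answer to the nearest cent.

Risk-neutral probability p = (e^0.06 − 0.7)/(1.2 − 0.7) = 0.3618/0.5000 = 0.7237
Terminal stock prices: S_uuu = 164.2, S_uud = 95.76, S_udd = 55.86, S_ddd = 32.58
Terminal payoffs (K − S): max(-74.16, 0) = 0, max(-5.76, 0) = 0, max(34.14, 0) = 34.14, max(57.42, 0) = 57.42
Node uu (S = 136.8): continuation = e^(−0.06)·[0.7237·0.0000 + 0.2763·0.0000] = 0.0000; exercise value = 0.0000 ≤ continuation, so V_uu = 0.0000
Node ud (S = 79.8): continuation = e^(−0.06)·[0.7237·0.0000 + 0.2763·34.1400] = 8.8844; exercise value = 10.2000 > continuation, so V_ud = 10.2000 (exercise)
Node dd (S = 46.55): continuation = e^(−0.06)·[0.7237·34.1400 + 0.2763·57.4150] = 38.2088; exercise value = 43.4500 > continuation, so V_dd = 43.4500 (exercise)
Node u (S = 114): continuation = e^(−0.06)·[0.7237·0.0000 + 0.2763·10.2000] = 2.6544; exercise value = 0.0000 ≤ continuation, so V_u = 2.6544
Node d (S = 66.5): continuation = e^(−0.06)·[0.7237·10.2000 + 0.2763·43.4500] = 18.2588; exercise value = 23.5000 > continuation, so V_d = 23.5000 (exercise)
Node 0 (S = 95): continuation = e^(−0.06)·[0.7237·2.6544 + 0.2763·23.5000] = 7.9246; exercise value = 0.0000 ≤ continuation, so V_0 = 7.9246

$7.92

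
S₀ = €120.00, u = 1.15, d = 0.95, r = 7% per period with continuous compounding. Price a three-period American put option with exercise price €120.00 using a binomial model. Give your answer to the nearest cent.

€2.17

Risk-neutral probability p = (e^0.07 − 0.95)/(1.15 − 0.95) = 0.1225/0.2000 = 0.6125
Terminal stock prices: S_uuu = 182.5, S_uud = 150.8, S_udd = 124.5, S_ddd = 102.9
Terminal payoffs (K − S): max(-62.5, 0) = 0, max(-30.76, 0) = 0, max(-4.545, 0) = 0, max(17.12, 0) = 17.12
Node uu (S = 158.7): continuation = e^(−0.07)·[0.6125·0.0000 + 0.3875·0.0000] = 0.0000; exercise value = 0.0000 ≤ continuation, so V_uu = 0.0000
Node ud (S = 131.1): continuation = e^(−0.07)·[0.6125·0.0000 + 0.3875·0.0000] = 0.0000; exercise value = 0.0000 ≤ continuation, so V_ud = 0.0000
Node dd (S = 108.3): continuation = e^(−0.07)·[0.6125·0.0000 + 0.3875·17.1150] = 6.1830; exercise value = 11.7000 > continuation, so V_dd = 11.7000 (exercise)
Node u (S = 138): continuation = e^(−0.07)·[0.6125·0.0000 + 0.3875·0.0000] = 0.0000; exercise value = 0.0000 ≤ continuation, so V_u = 0.0000
Node d (S = 114): continuation = e^(−0.07)·[0.6125·0.0000 + 0.3875·11.7000] = 4.2268; exercise value = 6.0000 > continuation, so V_d = 6.0000 (exercise)
Node 0 (S = 120): continuation = e^(−0.07)·[0.6125·0.0000 + 0.3875·6.0000] = 2.1676; exercise value = 0.0000 ≤ continuation, so V_0 = 2.1676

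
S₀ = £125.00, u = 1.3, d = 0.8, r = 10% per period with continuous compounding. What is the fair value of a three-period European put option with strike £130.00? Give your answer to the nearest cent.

Risk-neutral probability p = (e^0.1 − 0.8)/(1.3 − 0.8) = 0.3052/0.5000 = 0.6103
Terminal stock prices: S_uuu = 274.6, S_uud = 169, S_udd = 104, S_ddd = 64
Terminal payoffs (K − S): max(-144.6, 0) = 0, max(-39, 0) = 0, max(26, 0) = 26, max(66, 0) = 66
Node uu (S = 211.3): V_uu = e^(−0.1)·[0.6103·0.0000 + 0.3897·0.0000] = 0.0000
Node ud (S = 130): V_ud = e^(−0.1)·[0.6103·0.0000 + 0.3897·26.0000] = 9.1670
Node dd (S = 80): V_dd = e^(−0.1)·[0.6103·26.0000 + 0.3897·66.0000] = 37.6289
Node u (S = 162.5): V_u = e^(−0.1)·[0.6103·0.0000 + 0.3897·9.1670] = 3.2321
Node d (S = 100): V_d = e^(−0.1)·[0.6103·9.1670 + 0.3897·37.6289] = 18.3297
Node 0 (S = 125): V_0 = e^(−0.1)·[0.6103·3.2321 + 0.3897·18.3297] = 8.2476

£8.25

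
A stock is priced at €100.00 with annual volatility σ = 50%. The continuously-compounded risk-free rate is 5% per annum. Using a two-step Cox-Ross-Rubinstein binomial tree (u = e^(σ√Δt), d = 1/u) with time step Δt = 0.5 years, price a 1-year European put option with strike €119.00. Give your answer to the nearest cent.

€29.17

CRR parameters: u = e^(σ√Δt) = e^(0.5·√0.5) = 1.4241, d = 1/u = 0.7022
Per-period rate: rΔt = 0.05·0.5 = 0.025, so R = e^0.025 = 1.0253
Risk-neutral probability p = (e^0.025 − 0.7022)/(1.4241 − 0.7022) = 0.3231/0.7219 = 0.4476
Terminal stock prices: S_uu = 202.8, S_ud = 100, S_dd = 49.31
Terminal payoffs (K − S): max(-83.81, 0) = 0, max(19, 0) = 19, max(69.69, 0) = 69.69
Node u (S = 142.4): V_u = e^(−0.025)·[0.4476·0.0000 + 0.5524·19.0000] = 10.2367
Node d (S = 70.22): V_d = e^(−0.025)·[0.4476·19.0000 + 0.5524·69.6931] = 45.8430
Node 0 (S = 100): V_0 = e^(−0.025)·[0.4476·10.2367 + 0.5524·45.8430] = 29.1677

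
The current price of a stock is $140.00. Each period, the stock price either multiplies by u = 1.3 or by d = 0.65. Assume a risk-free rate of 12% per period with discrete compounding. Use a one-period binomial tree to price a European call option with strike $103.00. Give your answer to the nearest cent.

Risk-neutral probability p = (1 + 0.12 − 0.65)/(1.3 − 0.65) = 0.4700/0.6500 = 0.7231
Terminal stock prices: S_u = 182, S_d = 91
Terminal payoffs (S − K): max(79, 0) = 79, max(-12, 0) = 0
Node 0 (S = 140): V_0 = 1/1.12·[0.7231·79.0000 + 0.2769·0.0000] = 51.0027

$51.00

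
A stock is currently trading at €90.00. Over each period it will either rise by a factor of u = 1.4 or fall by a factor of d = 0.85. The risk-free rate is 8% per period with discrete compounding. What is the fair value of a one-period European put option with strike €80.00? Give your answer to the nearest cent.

€1.89

Risk-neutral probability p = (1 + 0.08 − 0.85)/(1.4 − 0.85) = 0.2300/0.5500 = 0.4182
Terminal stock prices: S_u = 126, S_d = 76.5
Terminal payoffs (K − S): max(-46, 0) = 0, max(3.5, 0) = 3.5
Node 0 (S = 90): V_0 = 1/1.08·[0.4182·0.0000 + 0.5818·3.5000] = 1.8855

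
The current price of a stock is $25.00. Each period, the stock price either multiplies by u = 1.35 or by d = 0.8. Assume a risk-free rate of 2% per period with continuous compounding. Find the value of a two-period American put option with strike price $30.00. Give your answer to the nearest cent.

$6.57

Risk-neutral probability p = (e^0.02 − 0.8)/(1.35 − 0.8) = 0.2202/0.5500 = 0.4004
Terminal stock prices: S_uu = 45.56, S_ud = 27, S_dd = 16
Terminal payoffs (K − S): max(-15.56, 0) = 0, max(3, 0) = 3, max(14, 0) = 14
Node u (S = 33.75): continuation = e^(−0.02)·[0.4004·0.0000 + 0.5996·3.0000] = 1.7633; exercise value = 0.0000 ≤ continuation, so V_u = 1.7633
Node d (S = 20): continuation = e^(−0.02)·[0.4004·3.0000 + 0.5996·14.0000] = 9.4060; exercise value = 10.0000 > continuation, so V_d = 10.0000 (exercise)
Node 0 (S = 25): continuation = e^(−0.02)·[0.4004·1.7633 + 0.5996·10.0000] = 6.5696; exercise value = 5.0000 ≤ continuation, so V_0 = 6.5696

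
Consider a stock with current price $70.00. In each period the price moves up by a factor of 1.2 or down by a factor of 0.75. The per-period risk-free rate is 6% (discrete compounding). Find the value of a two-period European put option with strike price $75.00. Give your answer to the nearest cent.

Risk-neutral probability p = (1 + 0.06 − 0.75)/(1.2 − 0.75) = 0.3100/0.4500 = 0.6889
Terminal stock prices: S_uu = 100.8, S_ud = 63, S_dd = 39.38
Terminal payoffs (K − S): max(-25.8, 0) = 0, max(12, 0) = 12, max(35.62, 0) = 35.62
Node u (S = 84): V_u = 1/1.06·[0.6889·0.0000 + 0.3111·12.0000] = 3.5220
Node d (S = 52.5): V_d = 1/1.06·[0.6889·12.0000 + 0.3111·35.6250] = 18.2547
Node 0 (S = 70): V_0 = 1/1.06·[0.6889·3.5220 + 0.3111·18.2547] = 7.6467

$7.65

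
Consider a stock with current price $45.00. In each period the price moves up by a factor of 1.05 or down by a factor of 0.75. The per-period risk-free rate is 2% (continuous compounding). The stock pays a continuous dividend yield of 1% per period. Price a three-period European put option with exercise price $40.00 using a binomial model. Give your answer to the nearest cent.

$1.42

Per-period risk-free factor R = e^0.02 = 1.0202; dividend-adjusted growth = e^(0.02−0.01) = 1.0101.
Risk-neutral probability p = (1.0101 − 0.75)/(1.05 − 0.75) = 0.2601/0.3000 = 0.8668
Terminal stock prices: S_uuu = 52.09, S_uud = 37.21, S_udd = 26.58, S_ddd = 18.98
Terminal payoffs (K − S): max(-12.09, 0) = 0, max(2.791, 0) = 2.791, max(13.42, 0) = 13.42, max(21.02, 0) = 21.02
Node uu (S = 49.61): V_uu = e^(−0.02)·[0.8668·0.0000 + 0.1332·2.7906] = 0.3643
Node ud (S = 35.44): V_ud = e^(−0.02)·[0.8668·2.7906 + 0.1332·13.4219] = 4.1231
Node dd (S = 25.31): V_dd = e^(−0.02)·[0.8668·13.4219 + 0.1332·21.0156] = 14.1473
Node u (S = 47.25): V_u = e^(−0.02)·[0.8668·0.3643 + 0.1332·4.1231] = 0.8477
Node d (S = 33.75): V_d = e^(−0.02)·[0.8668·4.1231 + 0.1332·14.1473] = 5.3499
Node 0 (S = 45): V_0 = e^(−0.02)·[0.8668·0.8477 + 0.1332·5.3499] = 1.4186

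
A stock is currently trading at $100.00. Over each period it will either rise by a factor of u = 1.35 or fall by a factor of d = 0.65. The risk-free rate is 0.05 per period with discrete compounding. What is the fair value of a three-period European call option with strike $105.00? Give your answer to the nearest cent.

$27.62

Risk-neutral probability p = (1 + 0.05 − 0.65)/(1.35 − 0.65) = 0.4000/0.7000 = 0.5714
Terminal stock prices: S_uuu = 246, S_uud = 118.5, S_udd = 57.04, S_ddd = 27.46
Terminal payoffs (S − K): max(141, 0) = 141, max(13.46, 0) = 13.46, max(-47.96, 0) = 0, max(-77.54, 0) = 0
Node uu (S = 182.3): V_uu = 1/1.05·[0.5714·141.0375 + 0.4286·13.4625] = 82.2500
Node ud (S = 87.75): V_ud = 1/1.05·[0.5714·13.4625 + 0.4286·0.0000] = 7.3265
Node dd (S = 42.25): V_dd = 1/1.05·[0.5714·0.0000 + 0.4286·0.0000] = 0.0000
Node u (S = 135): V_u = 1/1.05·[0.5714·82.2500 + 0.4286·7.3265] = 47.7523
Node d (S = 65): V_d = 1/1.05·[0.5714·7.3265 + 0.4286·0.0000] = 3.9872
Node 0 (S = 100): V_0 = 1/1.05·[0.5714·47.7523 + 0.4286·3.9872] = 27.6151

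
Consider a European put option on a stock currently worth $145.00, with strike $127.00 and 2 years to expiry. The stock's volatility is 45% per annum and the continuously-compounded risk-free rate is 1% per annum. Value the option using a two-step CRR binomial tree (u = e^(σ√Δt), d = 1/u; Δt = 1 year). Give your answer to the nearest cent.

$24.00

CRR parameters: u = e^(σ√Δt) = e^(0.45·√1) = 1.5683, d = 1/u = 0.6376
Per-period rate: rΔt = 0.01·1 = 0.01, so R = e^0.01 = 1.0101
Risk-neutral probability p = (e^0.01 − 0.6376)/(1.5683 − 0.6376) = 0.3724/0.9307 = 0.4002
Terminal stock prices: S_uu = 356.6, S_ud = 145, S_dd = 58.95
Terminal payoffs (K − S): max(-229.6, 0) = 0, max(-18, 0) = 0, max(68.05, 0) = 68.05
Node u (S = 227.4): V_u = e^(−0.01)·[0.4002·0.0000 + 0.5998·0.0000] = 0.0000
Node d (S = 92.46): V_d = e^(−0.01)·[0.4002·0.0000 + 0.5998·68.0474] = 40.4114
Node 0 (S = 145): V_0 = e^(−0.01)·[0.4002·0.0000 + 0.5998·40.4114] = 23.9992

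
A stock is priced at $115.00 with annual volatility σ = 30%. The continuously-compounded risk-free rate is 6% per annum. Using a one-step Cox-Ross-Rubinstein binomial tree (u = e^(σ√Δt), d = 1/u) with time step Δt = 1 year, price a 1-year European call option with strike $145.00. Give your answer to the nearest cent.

$5.08

CRR parameters: u = e^(σ√Δt) = e^(0.3·√1) = 1.3499, d = 1/u = 0.7408
Per-period rate: rΔt = 0.06·1 = 0.06, so R = e^0.06 = 1.0618
Risk-neutral probability p = (e^0.06 − 0.7408)/(1.3499 − 0.7408) = 0.3210/0.6090 = 0.5271
Terminal stock prices: S_u = 155.2, S_d = 85.19
Terminal payoffs (S − K): max(10.23, 0) = 10.23, max(-59.81, 0) = 0
Node 0 (S = 115): V_0 = e^(−0.06)·[0.5271·10.2338 + 0.4729·0.0000] = 5.0800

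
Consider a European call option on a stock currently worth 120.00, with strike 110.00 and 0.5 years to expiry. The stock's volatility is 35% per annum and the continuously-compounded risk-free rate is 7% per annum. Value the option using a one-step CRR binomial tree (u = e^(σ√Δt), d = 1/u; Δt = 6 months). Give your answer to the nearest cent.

CRR parameters: u = e^(σ√Δt) = e^(0.35·√0.5) = 1.2808, d = 1/u = 0.7808
Per-period rate: rΔt = 0.07·0.5 = 0.035, so R = e^0.035 = 1.0356
Risk-neutral probability p = (e^0.035 − 0.7808)/(1.2808 − 0.7808) = 0.2549/0.5000 = 0.5097
Terminal stock prices: S_u = 153.7, S_d = 93.69
Terminal payoffs (S − K): max(43.7, 0) = 43.7, max(-16.31, 0) = 0
Node 0 (S = 120): V_0 = e^(−0.035)·[0.5097·43.6964 + 0.4903·0.0000] = 21.5050

21.50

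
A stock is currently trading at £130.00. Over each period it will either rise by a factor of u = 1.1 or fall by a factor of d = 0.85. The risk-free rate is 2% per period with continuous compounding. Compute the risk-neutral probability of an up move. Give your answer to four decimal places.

p = 0.6808

Risk-neutral probability p = (e^0.02 − 0.85)/(1.1 − 0.85) = 0.1702/0.2500 = 0.6808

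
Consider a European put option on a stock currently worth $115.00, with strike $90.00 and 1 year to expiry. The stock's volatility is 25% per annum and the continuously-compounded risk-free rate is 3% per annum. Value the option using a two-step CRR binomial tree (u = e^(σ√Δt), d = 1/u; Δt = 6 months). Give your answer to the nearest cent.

CRR parameters: u = e^(σ√Δt) = e^(0.25·√0.5) = 1.1934, d = 1/u = 0.8380
Per-period rate: rΔt = 0.03·0.5 = 0.015, so R = e^0.015 = 1.0151
Risk-neutral probability p = (e^0.015 − 0.8380)/(1.1934 − 0.8380) = 0.1771/0.3554 = 0.4984
Terminal stock prices: S_uu = 163.8, S_ud = 115, S_dd = 80.75
Terminal payoffs (K − S): max(-73.77, 0) = 0, max(-25, 0) = 0, max(9.248, 0) = 9.248
Node u (S = 137.2): V_u = e^(−0.015)·[0.4984·0.0000 + 0.5016·0.0000] = 0.0000
Node d (S = 96.37): V_d = e^(−0.015)·[0.4984·0.0000 + 0.5016·9.2483] = 4.5695
Node 0 (S = 115): V_0 = e^(−0.015)·[0.4984·0.0000 + 0.5016·4.5695] = 2.2577

$2.26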